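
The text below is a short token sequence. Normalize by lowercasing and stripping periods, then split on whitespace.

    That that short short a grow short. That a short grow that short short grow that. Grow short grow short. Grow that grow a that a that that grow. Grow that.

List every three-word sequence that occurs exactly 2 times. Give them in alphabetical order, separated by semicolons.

Trigram counts meeting the condition (exactly 2 times):
  grow short grow: 2
  grow that grow: 2
  that short short: 2

grow short grow; grow that grow; that short short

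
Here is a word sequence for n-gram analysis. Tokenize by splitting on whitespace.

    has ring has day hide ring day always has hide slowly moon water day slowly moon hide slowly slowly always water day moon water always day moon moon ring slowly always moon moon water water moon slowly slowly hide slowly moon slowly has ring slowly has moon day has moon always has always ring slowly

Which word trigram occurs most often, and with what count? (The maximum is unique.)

Trigram frequencies (highest first):
  hide slowly moon: 2
  has ring has: 1
  ring has day: 1
  has day hide: 1
  day hide ring: 1
  hide ring day: 1
  … (46 more, each ≤ 1)

"hide slowly moon", 2 times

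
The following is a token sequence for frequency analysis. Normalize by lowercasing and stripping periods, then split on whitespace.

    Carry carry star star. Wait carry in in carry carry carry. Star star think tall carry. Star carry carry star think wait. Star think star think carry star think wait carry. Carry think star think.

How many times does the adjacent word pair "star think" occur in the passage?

Scanning the 34 overlapping bigram windows for "star think":
  position 13–14: star think
  position 20–21: star think
  position 23–24: star think
  position 25–26: star think
  position 28–29: star think
  position 34–35: star think

6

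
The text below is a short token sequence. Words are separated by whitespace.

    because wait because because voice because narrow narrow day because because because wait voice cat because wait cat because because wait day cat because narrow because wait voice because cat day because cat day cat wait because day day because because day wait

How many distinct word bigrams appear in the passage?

43 tokens → 42 bigram windows in total.
Repeated bigrams (each contributes count−1 duplicates):
  because because: 5
  because wait: 5
  cat because: 3
  day because: 3
  because cat: 2
  because day: 2
  because narrow: 2
  cat day: 2
  … (4 more repeated)
20 duplicate windows → 42 − 20 = 22 distinct.

22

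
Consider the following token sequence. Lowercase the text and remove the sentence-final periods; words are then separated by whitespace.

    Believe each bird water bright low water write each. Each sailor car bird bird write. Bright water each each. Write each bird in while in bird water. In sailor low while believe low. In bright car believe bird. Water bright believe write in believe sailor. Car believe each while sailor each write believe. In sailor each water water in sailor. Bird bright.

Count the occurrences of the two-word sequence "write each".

2

Scanning the 61 overlapping bigram windows for "write each":
  position 8–9: write each
  position 20–21: write each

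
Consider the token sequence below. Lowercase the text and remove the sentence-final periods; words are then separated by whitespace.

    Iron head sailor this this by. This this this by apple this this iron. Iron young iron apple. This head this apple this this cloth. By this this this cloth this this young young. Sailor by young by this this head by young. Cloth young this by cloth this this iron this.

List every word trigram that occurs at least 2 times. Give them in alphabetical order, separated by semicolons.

apple this this; by this this; cloth this this; this this by; this this cloth; this this iron; this this this

Trigram counts meeting the condition (at least 2 times):
  apple this this: 2
  by this this: 3
  cloth this this: 2
  this this by: 2
  this this cloth: 2
  this this iron: 2
  this this this: 2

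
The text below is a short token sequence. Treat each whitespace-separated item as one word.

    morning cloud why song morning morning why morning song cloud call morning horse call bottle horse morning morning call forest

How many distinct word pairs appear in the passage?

20 tokens → 19 bigram windows in total.
Repeated bigrams (each contributes count−1 duplicates):
  morning morning: 2
1 duplicate windows → 19 − 1 = 18 distinct.

18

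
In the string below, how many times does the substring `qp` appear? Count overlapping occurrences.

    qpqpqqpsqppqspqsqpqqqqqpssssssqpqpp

8

Sliding a length-2 window over the 35 characters (34 positions):
  position 1–2: qp
  position 3–4: qp
  position 6–7: qp
  position 9–10: qp
  position 17–18: qp
  position 23–24: qp
  position 31–32: qp
  position 33–34: qp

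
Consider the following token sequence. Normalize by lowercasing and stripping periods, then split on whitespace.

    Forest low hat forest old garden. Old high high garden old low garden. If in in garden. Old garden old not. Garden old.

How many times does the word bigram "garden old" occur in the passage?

5

Scanning the 22 overlapping bigram windows for "garden old":
  position 6–7: garden old
  position 10–11: garden old
  position 17–18: garden old
  position 19–20: garden old
  position 22–23: garden old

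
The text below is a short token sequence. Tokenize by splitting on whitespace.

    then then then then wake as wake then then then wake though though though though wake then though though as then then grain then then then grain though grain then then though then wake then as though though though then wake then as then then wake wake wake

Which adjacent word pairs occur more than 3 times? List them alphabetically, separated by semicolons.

Bigram counts meeting the condition (more than 3 times):
  then then: 10
  then wake: 5
  though though: 6
  wake then: 4

then then; then wake; though though; wake then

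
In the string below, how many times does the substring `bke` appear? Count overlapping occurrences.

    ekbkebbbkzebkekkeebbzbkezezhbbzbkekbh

Sliding a length-3 window over the 37 characters (35 positions):
  position 3–5: bke
  position 12–14: bke
  position 22–24: bke
  position 32–34: bke

4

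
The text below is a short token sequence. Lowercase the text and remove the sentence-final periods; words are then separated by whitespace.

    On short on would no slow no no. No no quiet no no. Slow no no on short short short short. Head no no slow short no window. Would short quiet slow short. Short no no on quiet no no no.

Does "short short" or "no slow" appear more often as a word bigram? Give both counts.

"short short": 4 occurrences
"no slow": 3 occurrences

"short short" (4 vs 3)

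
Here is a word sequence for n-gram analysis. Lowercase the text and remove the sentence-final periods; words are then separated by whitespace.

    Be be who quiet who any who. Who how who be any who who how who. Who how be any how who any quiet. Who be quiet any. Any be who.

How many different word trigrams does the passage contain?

31 tokens → 29 trigram windows in total.
Repeated trigrams (each contributes count−1 duplicates):
  who who how: 3
  any who who: 2
  who how who: 2
4 duplicate windows → 29 − 4 = 25 distinct.

25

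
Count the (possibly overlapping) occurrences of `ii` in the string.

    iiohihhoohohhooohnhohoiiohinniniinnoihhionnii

4

Sliding a length-2 window over the 45 characters (44 positions):
  position 1–2: ii
  position 23–24: ii
  position 32–33: ii
  position 44–45: ii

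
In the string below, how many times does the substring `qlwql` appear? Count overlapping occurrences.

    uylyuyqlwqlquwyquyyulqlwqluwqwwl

2

Sliding a length-5 window over the 32 characters (28 positions):
  position 7–11: qlwql
  position 22–26: qlwql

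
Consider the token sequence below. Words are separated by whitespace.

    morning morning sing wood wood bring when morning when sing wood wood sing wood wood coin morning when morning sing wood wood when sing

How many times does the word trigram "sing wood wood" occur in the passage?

Scanning the 22 overlapping trigram windows for "sing wood wood":
  position 3–5: sing wood wood
  position 10–12: sing wood wood
  position 13–15: sing wood wood
  position 20–22: sing wood wood

4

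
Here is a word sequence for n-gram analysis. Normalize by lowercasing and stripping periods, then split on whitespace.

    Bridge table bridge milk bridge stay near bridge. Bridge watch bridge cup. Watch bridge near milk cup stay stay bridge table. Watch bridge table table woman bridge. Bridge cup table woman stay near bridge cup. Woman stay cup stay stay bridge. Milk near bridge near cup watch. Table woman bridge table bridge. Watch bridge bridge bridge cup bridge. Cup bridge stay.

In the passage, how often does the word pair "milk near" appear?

1

Scanning the 60 overlapping bigram windows for "milk near":
  position 42–43: milk near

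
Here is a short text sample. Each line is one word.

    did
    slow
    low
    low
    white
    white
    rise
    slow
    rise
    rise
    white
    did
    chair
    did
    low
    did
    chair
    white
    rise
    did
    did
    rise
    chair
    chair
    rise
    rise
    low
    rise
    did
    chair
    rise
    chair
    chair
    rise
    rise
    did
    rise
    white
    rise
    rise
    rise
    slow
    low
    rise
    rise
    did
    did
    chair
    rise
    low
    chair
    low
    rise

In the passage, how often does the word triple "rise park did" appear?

0

Scanning the 51 overlapping trigram windows for "rise park did":
  (none found)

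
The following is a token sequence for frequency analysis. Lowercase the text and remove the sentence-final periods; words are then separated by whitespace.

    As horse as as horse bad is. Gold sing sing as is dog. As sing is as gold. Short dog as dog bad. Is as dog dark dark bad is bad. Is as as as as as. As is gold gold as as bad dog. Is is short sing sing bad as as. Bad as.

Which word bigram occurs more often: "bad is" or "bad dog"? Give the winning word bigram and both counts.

"bad is": 4 occurrences
"bad dog": 1 occurrence

"bad is" (4 vs 1)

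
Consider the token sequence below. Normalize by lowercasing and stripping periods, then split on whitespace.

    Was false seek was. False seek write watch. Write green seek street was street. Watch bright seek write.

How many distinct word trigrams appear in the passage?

18 tokens → 16 trigram windows in total.
Repeated trigrams (each contributes count−1 duplicates):
  was false seek: 2
1 duplicate windows → 16 − 1 = 15 distinct.

15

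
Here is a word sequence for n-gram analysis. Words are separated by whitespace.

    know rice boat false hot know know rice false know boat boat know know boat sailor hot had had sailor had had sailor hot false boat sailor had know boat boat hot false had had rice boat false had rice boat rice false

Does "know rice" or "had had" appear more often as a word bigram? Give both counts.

"had had" (3 vs 2)

"know rice": 2 occurrences
"had had": 3 occurrences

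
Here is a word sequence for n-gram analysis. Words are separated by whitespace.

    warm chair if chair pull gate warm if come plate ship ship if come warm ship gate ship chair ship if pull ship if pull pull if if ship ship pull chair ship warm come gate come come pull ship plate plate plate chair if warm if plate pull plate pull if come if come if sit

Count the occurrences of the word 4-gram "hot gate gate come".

0

Scanning the 54 overlapping 4-gram windows for "hot gate gate come":
  (none found)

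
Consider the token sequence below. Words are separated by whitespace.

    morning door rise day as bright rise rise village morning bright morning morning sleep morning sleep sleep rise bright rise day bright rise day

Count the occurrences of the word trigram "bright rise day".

Scanning the 22 overlapping trigram windows for "bright rise day":
  position 19–21: bright rise day
  position 22–24: bright rise day

2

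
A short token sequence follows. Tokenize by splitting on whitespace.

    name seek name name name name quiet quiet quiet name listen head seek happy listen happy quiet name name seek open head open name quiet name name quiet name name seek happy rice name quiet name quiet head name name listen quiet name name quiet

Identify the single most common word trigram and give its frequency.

Trigram frequencies (highest first):
  quiet name name: 4
  name name quiet: 3
  name quiet name: 3
  name name name: 2
  name name seek: 2
  name seek name: 1
  … (28 more, each ≤ 1)

"quiet name name", 4 times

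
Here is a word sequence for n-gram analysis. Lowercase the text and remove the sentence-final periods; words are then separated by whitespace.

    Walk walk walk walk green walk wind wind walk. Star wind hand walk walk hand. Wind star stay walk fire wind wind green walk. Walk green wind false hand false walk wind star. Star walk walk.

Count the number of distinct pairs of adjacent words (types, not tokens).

36 tokens → 35 bigram windows in total.
Repeated bigrams (each contributes count−1 duplicates):
  walk walk: 6
  green walk: 2
  walk green: 2
  walk wind: 2
  wind star: 2
  wind wind: 2
10 duplicate windows → 35 − 10 = 25 distinct.

25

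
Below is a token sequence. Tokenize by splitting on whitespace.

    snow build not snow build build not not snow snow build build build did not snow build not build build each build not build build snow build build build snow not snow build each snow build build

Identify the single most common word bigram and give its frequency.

"build build", 8 times

Bigram frequencies (highest first):
  build build: 8
  snow build: 7
  build not: 4
  not snow: 4
  not build: 2
  build each: 2
  … (8 more, each ≤ 2)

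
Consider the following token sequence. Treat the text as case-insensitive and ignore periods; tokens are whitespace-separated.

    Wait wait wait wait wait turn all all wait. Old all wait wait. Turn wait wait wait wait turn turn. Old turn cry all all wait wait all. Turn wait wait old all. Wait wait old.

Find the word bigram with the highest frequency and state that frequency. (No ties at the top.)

Bigram frequencies (highest first):
  wait wait: 11
  all wait: 4
  wait turn: 3
  wait old: 3
  all all: 2
  old all: 2
  … (9 more, each ≤ 2)

"wait wait", 11 times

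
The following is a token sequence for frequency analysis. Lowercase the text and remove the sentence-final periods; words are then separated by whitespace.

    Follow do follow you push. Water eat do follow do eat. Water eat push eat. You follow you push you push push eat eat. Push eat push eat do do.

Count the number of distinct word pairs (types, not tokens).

30 tokens → 29 bigram windows in total.
Repeated bigrams (each contributes count−1 duplicates):
  push eat: 4
  eat push: 3
  you push: 3
  do follow: 2
  eat do: 2
  follow do: 2
  follow you: 2
  water eat: 2
12 duplicate windows → 29 − 12 = 17 distinct.

17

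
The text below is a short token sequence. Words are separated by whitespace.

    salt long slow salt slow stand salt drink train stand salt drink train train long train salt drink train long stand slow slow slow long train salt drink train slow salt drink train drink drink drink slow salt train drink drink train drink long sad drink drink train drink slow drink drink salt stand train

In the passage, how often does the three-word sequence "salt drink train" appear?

5

Scanning the 53 overlapping trigram windows for "salt drink train":
  position 7–9: salt drink train
  position 11–13: salt drink train
  position 17–19: salt drink train
  position 27–29: salt drink train
  position 31–33: salt drink train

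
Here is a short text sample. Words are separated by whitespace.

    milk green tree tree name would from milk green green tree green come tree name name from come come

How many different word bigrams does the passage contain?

15

19 tokens → 18 bigram windows in total.
Repeated bigrams (each contributes count−1 duplicates):
  green tree: 2
  milk green: 2
  tree name: 2
3 duplicate windows → 18 − 3 = 15 distinct.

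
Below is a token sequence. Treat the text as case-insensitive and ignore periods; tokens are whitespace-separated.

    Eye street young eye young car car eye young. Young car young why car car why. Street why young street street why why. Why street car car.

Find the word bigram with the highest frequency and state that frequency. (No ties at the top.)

Bigram frequencies (highest first):
  car car: 3
  eye young: 2
  young car: 2
  why street: 2
  street why: 2
  why why: 2
  … (13 more, each ≤ 1)

"car car", 3 times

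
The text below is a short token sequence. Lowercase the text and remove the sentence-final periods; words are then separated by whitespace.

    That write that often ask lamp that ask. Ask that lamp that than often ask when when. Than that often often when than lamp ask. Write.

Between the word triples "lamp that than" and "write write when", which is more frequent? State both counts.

"lamp that than": 1 occurrence
"write write when": 0 occurrences

"lamp that than" (1 vs 0)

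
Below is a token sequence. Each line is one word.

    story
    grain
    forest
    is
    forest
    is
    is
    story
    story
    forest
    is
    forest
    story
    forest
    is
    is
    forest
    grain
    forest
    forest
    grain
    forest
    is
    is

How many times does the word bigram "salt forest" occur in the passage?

0

Scanning the 23 overlapping bigram windows for "salt forest":
  (none found)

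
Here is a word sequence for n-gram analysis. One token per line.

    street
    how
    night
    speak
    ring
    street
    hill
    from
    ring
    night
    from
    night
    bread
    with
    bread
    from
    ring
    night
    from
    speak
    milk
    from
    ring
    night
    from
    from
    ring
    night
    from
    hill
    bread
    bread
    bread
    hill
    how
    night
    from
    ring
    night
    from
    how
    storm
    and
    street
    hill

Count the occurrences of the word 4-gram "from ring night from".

5

Scanning the 42 overlapping 4-gram windows for "from ring night from":
  position 8–11: from ring night from
  position 16–19: from ring night from
  position 22–25: from ring night from
  position 26–29: from ring night from
  position 37–40: from ring night from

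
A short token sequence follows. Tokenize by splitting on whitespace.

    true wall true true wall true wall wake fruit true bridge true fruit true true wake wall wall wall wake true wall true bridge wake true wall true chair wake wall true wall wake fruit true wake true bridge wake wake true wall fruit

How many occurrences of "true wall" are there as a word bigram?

7

Scanning the 43 overlapping bigram windows for "true wall":
  position 1–2: true wall
  position 4–5: true wall
  position 6–7: true wall
  position 21–22: true wall
  position 26–27: true wall
  position 32–33: true wall
  position 42–43: true wall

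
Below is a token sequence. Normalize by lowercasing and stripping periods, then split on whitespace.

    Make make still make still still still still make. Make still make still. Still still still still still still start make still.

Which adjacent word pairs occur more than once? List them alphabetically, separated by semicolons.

Bigram counts meeting the condition (more than once):
  make make: 2
  make still: 5
  still make: 3
  still still: 9

make make; make still; still make; still still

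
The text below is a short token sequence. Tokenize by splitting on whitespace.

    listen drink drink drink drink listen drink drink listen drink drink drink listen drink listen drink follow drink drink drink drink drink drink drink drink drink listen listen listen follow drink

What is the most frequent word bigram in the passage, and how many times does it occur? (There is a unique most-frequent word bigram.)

"drink drink", 14 times

Bigram frequencies (highest first):
  drink drink: 14
  listen drink: 5
  drink listen: 5
  follow drink: 2
  listen listen: 2
  drink follow: 1
  … (1 more, each ≤ 1)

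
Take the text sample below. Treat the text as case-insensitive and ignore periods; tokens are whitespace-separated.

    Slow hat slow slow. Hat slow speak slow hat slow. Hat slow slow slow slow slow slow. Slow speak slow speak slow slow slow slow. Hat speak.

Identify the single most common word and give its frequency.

"slow", 18 times

Unigram frequencies (highest first):
  slow: 18
  hat: 5
  speak: 4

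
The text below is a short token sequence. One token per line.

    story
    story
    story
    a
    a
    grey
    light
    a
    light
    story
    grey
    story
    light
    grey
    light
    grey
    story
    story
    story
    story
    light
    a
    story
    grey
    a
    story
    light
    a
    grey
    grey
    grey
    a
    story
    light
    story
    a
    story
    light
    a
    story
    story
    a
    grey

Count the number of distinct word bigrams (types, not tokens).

43 tokens → 42 bigram windows in total.
Repeated bigrams (each contributes count−1 duplicates):
  story story: 6
  a story: 5
  story light: 5
  light a: 4
  a grey: 3
  story a: 3
  grey a: 2
  grey grey: 2
  … (5 more repeated)
27 duplicate windows → 42 − 27 = 15 distinct.

15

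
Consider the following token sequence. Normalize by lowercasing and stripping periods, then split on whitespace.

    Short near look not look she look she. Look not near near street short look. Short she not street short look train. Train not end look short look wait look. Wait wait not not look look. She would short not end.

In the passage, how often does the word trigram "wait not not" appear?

Scanning the 39 overlapping trigram windows for "wait not not":
  position 32–34: wait not not

1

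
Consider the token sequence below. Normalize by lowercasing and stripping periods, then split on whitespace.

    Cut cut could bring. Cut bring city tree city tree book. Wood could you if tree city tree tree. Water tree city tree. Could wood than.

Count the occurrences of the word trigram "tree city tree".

Scanning the 24 overlapping trigram windows for "tree city tree":
  position 8–10: tree city tree
  position 16–18: tree city tree
  position 21–23: tree city tree

3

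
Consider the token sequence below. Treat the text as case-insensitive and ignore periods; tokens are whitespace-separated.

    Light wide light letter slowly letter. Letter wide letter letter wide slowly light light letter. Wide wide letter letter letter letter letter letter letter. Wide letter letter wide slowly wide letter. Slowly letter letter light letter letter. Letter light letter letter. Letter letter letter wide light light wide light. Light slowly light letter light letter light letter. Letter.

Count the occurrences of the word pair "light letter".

7

Scanning the 57 overlapping bigram windows for "light letter":
  position 3–4: light letter
  position 14–15: light letter
  position 35–36: light letter
  position 39–40: light letter
  position 52–53: light letter
  position 54–55: light letter
  position 56–57: light letter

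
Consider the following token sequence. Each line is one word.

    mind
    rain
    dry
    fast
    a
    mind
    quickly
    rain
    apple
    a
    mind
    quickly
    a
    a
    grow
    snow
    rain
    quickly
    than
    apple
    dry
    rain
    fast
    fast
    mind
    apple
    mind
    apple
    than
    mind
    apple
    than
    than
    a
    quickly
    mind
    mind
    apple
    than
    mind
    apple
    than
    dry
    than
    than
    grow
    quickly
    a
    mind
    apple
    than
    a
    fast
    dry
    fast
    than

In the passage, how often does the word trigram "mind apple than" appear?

5

Scanning the 54 overlapping trigram windows for "mind apple than":
  position 27–29: mind apple than
  position 30–32: mind apple than
  position 37–39: mind apple than
  position 40–42: mind apple than
  position 49–51: mind apple than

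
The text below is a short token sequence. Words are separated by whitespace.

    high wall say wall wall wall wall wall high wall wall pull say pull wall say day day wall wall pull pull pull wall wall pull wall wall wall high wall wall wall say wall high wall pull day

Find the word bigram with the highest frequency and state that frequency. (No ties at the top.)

"wall wall", 11 times

Bigram frequencies (highest first):
  wall wall: 11
  high wall: 4
  wall pull: 4
  wall say: 3
  wall high: 3
  pull wall: 3
  … (8 more, each ≤ 2)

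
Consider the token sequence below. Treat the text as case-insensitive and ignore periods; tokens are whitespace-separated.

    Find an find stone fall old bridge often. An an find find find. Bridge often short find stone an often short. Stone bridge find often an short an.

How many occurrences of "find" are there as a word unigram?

7

Scanning the 28 tokens for "find":
  position 1: find
  position 3: find
  position 11: find
  position 12: find
  position 13: find
  position 17: find
  position 24: find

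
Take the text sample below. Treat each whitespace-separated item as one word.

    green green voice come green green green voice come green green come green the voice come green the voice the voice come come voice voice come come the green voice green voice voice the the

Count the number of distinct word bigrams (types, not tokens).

35 tokens → 34 bigram windows in total.
Repeated bigrams (each contributes count−1 duplicates):
  voice come: 5
  come green: 4
  green green: 4
  green voice: 4
  the voice: 3
  come come: 2
  green the: 2
  voice the: 2
  … (1 more repeated)
19 duplicate windows → 34 − 19 = 15 distinct.

15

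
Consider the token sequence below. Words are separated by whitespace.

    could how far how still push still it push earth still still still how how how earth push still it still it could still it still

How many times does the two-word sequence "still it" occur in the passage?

Scanning the 25 overlapping bigram windows for "still it":
  position 7–8: still it
  position 19–20: still it
  position 21–22: still it
  position 24–25: still it

4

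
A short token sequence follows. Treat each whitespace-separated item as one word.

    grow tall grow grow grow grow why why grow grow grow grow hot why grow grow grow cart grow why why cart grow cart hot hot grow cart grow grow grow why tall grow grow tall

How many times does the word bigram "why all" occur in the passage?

0

Scanning the 35 overlapping bigram windows for "why all":
  (none found)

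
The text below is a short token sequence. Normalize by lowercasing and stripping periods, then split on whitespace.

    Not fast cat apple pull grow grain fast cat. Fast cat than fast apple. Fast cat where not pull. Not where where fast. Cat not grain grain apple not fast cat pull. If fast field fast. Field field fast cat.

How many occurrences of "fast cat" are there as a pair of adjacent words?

7

Scanning the 39 overlapping bigram windows for "fast cat":
  position 2–3: fast cat
  position 8–9: fast cat
  position 10–11: fast cat
  position 15–16: fast cat
  position 23–24: fast cat
  position 30–31: fast cat
  position 39–40: fast cat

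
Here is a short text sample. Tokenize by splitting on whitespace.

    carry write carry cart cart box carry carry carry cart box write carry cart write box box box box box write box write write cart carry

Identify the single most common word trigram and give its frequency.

"box box box", 3 times

Trigram frequencies (highest first):
  box box box: 3
  write carry cart: 2
  carry write carry: 1
  carry cart cart: 1
  cart cart box: 1
  cart box carry: 1
  … (15 more, each ≤ 1)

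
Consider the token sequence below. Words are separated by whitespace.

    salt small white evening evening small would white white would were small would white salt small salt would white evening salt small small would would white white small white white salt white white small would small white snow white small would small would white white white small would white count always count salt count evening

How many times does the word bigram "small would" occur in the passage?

7

Scanning the 54 overlapping bigram windows for "small would":
  position 6–7: small would
  position 12–13: small would
  position 23–24: small would
  position 34–35: small would
  position 40–41: small would
  position 42–43: small would
  position 47–48: small would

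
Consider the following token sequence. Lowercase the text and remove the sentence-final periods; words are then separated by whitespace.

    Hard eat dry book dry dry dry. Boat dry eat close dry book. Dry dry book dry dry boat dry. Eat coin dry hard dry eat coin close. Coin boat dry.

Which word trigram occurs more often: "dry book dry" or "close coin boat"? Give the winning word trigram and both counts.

"dry book dry": 3 occurrences
"close coin boat": 1 occurrence

"dry book dry" (3 vs 1)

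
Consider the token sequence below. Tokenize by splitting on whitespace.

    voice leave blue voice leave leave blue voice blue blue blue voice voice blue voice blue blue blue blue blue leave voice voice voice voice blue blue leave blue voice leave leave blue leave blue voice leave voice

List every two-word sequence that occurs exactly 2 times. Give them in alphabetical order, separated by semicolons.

leave leave; leave voice

Bigram counts meeting the condition (exactly 2 times):
  leave leave: 2
  leave voice: 2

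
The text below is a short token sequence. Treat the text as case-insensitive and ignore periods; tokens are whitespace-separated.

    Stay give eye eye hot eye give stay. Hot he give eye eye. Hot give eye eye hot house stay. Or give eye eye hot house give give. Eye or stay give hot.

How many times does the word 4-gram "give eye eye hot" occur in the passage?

Scanning the 30 overlapping 4-gram windows for "give eye eye hot":
  position 2–5: give eye eye hot
  position 11–14: give eye eye hot
  position 15–18: give eye eye hot
  position 22–25: give eye eye hot

4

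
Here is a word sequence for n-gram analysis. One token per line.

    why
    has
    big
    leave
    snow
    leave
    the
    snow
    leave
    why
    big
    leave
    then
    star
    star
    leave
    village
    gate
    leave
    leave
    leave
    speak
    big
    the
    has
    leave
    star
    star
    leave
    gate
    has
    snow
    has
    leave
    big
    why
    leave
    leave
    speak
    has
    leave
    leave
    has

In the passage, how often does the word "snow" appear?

Scanning the 43 tokens for "snow":
  position 5: snow
  position 8: snow
  position 32: snow

3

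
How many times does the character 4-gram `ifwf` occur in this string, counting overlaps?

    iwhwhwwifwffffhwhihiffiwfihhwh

1

Sliding a length-4 window over the 30 characters (27 positions):
  position 8–11: ifwf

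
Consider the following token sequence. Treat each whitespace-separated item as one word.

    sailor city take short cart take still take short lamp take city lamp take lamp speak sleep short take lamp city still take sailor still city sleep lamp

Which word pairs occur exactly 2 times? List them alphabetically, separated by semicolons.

Bigram counts meeting the condition (exactly 2 times):
  lamp take: 2
  still take: 2
  take lamp: 2
  take short: 2

lamp take; still take; take lamp; take short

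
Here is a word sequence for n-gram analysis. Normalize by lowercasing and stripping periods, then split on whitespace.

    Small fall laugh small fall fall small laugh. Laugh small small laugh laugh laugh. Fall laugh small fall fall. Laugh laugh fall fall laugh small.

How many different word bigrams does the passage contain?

25 tokens → 24 bigram windows in total.
Repeated bigrams (each contributes count−1 duplicates):
  fall laugh: 4
  laugh laugh: 4
  laugh small: 4
  fall fall: 3
  small fall: 3
  laugh fall: 2
  small laugh: 2
15 duplicate windows → 24 − 15 = 9 distinct.

9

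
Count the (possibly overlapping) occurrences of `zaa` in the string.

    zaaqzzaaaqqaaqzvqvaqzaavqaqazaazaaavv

5

Sliding a length-3 window over the 37 characters (35 positions):
  position 1–3: zaa
  position 6–8: zaa
  position 21–23: zaa
  position 29–31: zaa
  position 32–34: zaa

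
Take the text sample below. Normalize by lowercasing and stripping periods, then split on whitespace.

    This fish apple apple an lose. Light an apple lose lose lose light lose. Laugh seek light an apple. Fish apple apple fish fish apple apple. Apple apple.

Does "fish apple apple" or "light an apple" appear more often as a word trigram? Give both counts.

"fish apple apple" (3 vs 2)

"fish apple apple": 3 occurrences
"light an apple": 2 occurrences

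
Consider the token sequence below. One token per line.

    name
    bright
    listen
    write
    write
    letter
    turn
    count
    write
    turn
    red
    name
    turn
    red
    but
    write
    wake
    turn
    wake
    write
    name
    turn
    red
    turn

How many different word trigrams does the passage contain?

21

24 tokens → 22 trigram windows in total.
Repeated trigrams (each contributes count−1 duplicates):
  name turn red: 2
1 duplicate windows → 22 − 1 = 21 distinct.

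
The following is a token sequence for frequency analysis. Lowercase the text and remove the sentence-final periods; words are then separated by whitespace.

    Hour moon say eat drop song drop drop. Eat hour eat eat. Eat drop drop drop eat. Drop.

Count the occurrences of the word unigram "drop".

7

Scanning the 18 tokens for "drop":
  position 5: drop
  position 7: drop
  position 8: drop
  position 14: drop
  position 15: drop
  position 16: drop
  position 18: drop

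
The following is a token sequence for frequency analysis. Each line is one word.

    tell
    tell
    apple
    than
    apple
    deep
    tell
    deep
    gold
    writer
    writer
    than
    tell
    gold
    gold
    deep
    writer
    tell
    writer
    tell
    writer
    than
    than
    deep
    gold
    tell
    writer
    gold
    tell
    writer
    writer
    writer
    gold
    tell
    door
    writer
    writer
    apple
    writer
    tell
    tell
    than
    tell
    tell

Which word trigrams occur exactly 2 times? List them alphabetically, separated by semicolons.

gold tell writer; writer gold tell; writer tell writer

Trigram counts meeting the condition (exactly 2 times):
  gold tell writer: 2
  writer gold tell: 2
  writer tell writer: 2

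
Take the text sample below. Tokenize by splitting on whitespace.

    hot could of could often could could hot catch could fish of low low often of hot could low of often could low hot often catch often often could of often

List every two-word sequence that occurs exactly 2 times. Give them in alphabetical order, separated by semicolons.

Bigram counts meeting the condition (exactly 2 times):
  could low: 2
  could of: 2
  hot could: 2
  of often: 2

could low; could of; hot could; of often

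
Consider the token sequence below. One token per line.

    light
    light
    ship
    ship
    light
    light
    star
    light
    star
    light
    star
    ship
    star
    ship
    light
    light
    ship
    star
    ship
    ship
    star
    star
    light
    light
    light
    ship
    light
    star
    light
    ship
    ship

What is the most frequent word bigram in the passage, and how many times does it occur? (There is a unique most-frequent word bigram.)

Bigram frequencies (highest first):
  light light: 5
  light ship: 4
  light star: 4
  star light: 4
  ship ship: 3
  ship light: 3
  … (3 more, each ≤ 3)

"light light", 5 times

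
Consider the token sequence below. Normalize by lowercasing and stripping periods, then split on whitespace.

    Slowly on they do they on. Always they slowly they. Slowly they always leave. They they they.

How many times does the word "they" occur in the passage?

8

Scanning the 17 tokens for "they":
  position 3: they
  position 5: they
  position 8: they
  position 10: they
  position 12: they
  position 15: they
  position 16: they
  position 17: they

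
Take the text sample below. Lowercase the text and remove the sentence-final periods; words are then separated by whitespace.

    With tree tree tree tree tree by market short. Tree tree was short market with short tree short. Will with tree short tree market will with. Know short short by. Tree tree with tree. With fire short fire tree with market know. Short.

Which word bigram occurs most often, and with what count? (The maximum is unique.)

"tree tree", 6 times

Bigram frequencies (highest first):
  tree tree: 6
  with tree: 3
  short tree: 3
  tree with: 3
  tree short: 2
  will with: 2
  … (22 more, each ≤ 2)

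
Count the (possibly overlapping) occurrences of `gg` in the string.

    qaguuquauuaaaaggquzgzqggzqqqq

2

Sliding a length-2 window over the 29 characters (28 positions):
  position 15–16: gg
  position 23–24: gg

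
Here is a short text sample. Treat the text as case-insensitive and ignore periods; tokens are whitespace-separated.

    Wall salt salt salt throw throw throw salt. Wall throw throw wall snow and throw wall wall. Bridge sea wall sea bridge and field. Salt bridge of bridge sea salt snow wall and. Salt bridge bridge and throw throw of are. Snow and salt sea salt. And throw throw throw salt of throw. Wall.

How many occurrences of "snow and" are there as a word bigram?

Scanning the 53 overlapping bigram windows for "snow and":
  position 13–14: snow and
  position 42–43: snow and

2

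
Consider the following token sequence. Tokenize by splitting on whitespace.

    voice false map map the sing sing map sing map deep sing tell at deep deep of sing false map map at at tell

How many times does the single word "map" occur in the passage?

Scanning the 24 tokens for "map":
  position 3: map
  position 4: map
  position 8: map
  position 10: map
  position 20: map
  position 21: map

6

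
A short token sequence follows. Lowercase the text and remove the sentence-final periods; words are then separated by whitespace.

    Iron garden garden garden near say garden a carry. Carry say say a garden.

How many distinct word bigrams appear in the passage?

14 tokens → 13 bigram windows in total.
Repeated bigrams (each contributes count−1 duplicates):
  garden garden: 2
1 duplicate windows → 13 − 1 = 12 distinct.

12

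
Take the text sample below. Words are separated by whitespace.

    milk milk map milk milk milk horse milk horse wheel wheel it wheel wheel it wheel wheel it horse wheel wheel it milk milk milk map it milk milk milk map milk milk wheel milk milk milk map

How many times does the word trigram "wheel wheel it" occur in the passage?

Scanning the 36 overlapping trigram windows for "wheel wheel it":
  position 10–12: wheel wheel it
  position 13–15: wheel wheel it
  position 16–18: wheel wheel it
  position 20–22: wheel wheel it

4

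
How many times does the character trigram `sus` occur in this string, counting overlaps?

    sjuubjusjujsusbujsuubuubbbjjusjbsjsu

1

Sliding a length-3 window over the 36 characters (34 positions):
  position 12–14: sus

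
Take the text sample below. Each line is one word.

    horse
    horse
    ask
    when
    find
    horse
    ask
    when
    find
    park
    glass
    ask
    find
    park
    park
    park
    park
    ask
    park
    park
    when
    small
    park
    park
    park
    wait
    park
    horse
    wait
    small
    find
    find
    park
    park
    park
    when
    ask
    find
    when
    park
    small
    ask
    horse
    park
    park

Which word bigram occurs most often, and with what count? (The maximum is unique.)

"park park", 9 times

Bigram frequencies (highest first):
  park park: 9
  find park: 3
  horse ask: 2
  ask when: 2
  when find: 2
  ask find: 2
  … (23 more, each ≤ 2)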